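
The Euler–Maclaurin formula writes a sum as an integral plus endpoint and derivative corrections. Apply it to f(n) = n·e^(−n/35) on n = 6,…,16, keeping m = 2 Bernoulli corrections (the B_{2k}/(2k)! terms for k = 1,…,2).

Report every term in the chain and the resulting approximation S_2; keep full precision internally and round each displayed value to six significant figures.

The integral term ∫_6^16 x·e^(−x/35) dx = 78.8653.
Endpoint term: (f(6) + f(16))/2 = (5.05476 + 10.1294)/2 = 7.59210.
So far: 86.4574.
k=1: B_{2}/(2)! × [f^{(1)}(16) − f^{(1)}(6)] = 1/12 × (0.343677 − 0.698039) = -0.0295301.
Running total after k=1: 86.4278.
k=2: B_{4}/(4)! × [f^{(3)}(16) − f^{(3)}(6)] = −1/720 × (0.00131417 − 0.00194527) = 8.76533e-07.

S_2 ≈ 86.4278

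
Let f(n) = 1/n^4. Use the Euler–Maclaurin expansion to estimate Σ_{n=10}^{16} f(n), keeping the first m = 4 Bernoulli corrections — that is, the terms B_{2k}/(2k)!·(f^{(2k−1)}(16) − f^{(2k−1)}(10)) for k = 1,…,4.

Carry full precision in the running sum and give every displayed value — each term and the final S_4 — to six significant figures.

Integral: ∫_10^16 1/x^4 dx = 0.000251953.
½[f(10) + f(16)] = ½[0.000100000 + 1.52588e-05] = 5.76294e-05.
Integral + boundary = 0.000309583.
Order-1 term: 1/12 · (-3.81470e-06 − (-4.00000e-05)) = 3.01544e-06.
Partial sum through k=1: 0.000312598.
Order-2 term: −1/720 · (-4.47035e-07 − (-1.20000e-05)) = -1.60458e-08.
Partial sum through k=2: 0.000312582.
Order-3 term: 1/30240 · (-9.77889e-08 − (-6.72000e-06)) = 2.18988e-10.
Partial sum through k=3: 0.000312582.
Order-4 term: −1/1209600 · (-3.43789e-08 − (-6.04800e-06)) = -4.97158e-12.

S_4 ≈ 0.000312582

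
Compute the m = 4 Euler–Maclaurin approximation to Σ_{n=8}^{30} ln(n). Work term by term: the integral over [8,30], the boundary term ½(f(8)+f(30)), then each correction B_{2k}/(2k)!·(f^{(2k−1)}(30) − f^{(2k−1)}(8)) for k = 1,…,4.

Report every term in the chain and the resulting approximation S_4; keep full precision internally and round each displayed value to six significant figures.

∫_8^30 ln(x) dx evaluates to 63.4004.
Endpoint term: (f(8) + f(30))/2 = (2.07944 + 3.40120)/2 = 2.74032.
So far: 66.1407.
k=1: B_{2}/(2)! × [f^{(1)}(30) − f^{(1)}(8)] = 1/12 × (0.0333333 − 0.125000) = -0.00763889.
After k=1: 66.1331.
k=2: B_{4}/(4)! × [f^{(3)}(30) − f^{(3)}(8)] = −1/720 × (7.40741e-05 − 0.00390625) = 5.32247e-06.
After k=2: 66.1331.
k=3: B_{6}/(6)! × [f^{(5)}(30) − f^{(5)}(8)] = 1/30240 × (9.87654e-07 − 0.000732422) = -2.41876e-08.
After k=3: 66.1331.
k=4: B_{8}/(8)! × [f^{(7)}(30) − f^{(7)}(8)] = −1/1209600 × (3.29218e-08 − 0.000343323) = 2.83804e-10.

S_4 ≈ 66.1331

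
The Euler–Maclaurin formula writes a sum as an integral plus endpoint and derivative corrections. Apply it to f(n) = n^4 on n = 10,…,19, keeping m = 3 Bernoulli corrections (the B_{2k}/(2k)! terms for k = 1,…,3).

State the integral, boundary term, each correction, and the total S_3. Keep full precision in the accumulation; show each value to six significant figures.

S_3 ≈ 547333

Integral: ∫_10^19 x^4 dx = 475220.
Endpoint term: (f(10) + f(19))/2 = (10000.0 + 130321)/2 = 70160.5.
Integral + boundary = 545380.
Correction k=1: B_{2}/2! · (f^{(1)}(19) − f^{(1)}(10)) = 1/12 · (27436.0 − 4000.00) = 1953.00.
Running total after k=1: 547333.
Correction k=2: B_{4}/4! · (f^{(3)}(19) − f^{(3)}(10)) = −1/720 · (456.000 − 240.000) = -0.300000.
Running total after k=2: 547333.
Correction k=3: B_{6}/6! · (f^{(5)}(19) − f^{(5)}(10)) = 1/30240 · (0.00000 − 0.00000) = 0.00000.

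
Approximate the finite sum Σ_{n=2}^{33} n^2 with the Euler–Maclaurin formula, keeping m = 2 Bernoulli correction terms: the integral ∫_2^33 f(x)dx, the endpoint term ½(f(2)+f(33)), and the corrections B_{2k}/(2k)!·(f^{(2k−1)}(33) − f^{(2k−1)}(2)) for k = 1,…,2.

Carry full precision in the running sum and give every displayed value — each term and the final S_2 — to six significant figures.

S_2 ≈ 12528.0

Integral: ∫_2^33 x^2 dx = 11976.3.
Boundary: ½(f(2) + f(33)) = ½(4.00000 + 1089.00) = 546.500.
So far: 12522.8.
k=1: B_{2}/(2)! × [f^{(1)}(33) − f^{(1)}(2)] = 1/12 × (66.0000 − 4.00000) = 5.16667.
Running total after k=1: 12528.0.
k=2: B_{4}/(4)! × [f^{(3)}(33) − f^{(3)}(2)] = −1/720 × (0.00000 − 0.00000) = 0.00000.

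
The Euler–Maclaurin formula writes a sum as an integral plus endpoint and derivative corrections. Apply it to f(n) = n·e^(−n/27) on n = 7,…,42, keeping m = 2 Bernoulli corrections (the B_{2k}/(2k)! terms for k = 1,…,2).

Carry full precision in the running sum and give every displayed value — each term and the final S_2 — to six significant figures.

S_2 ≈ 322.198

The integral term ∫_7^42 x·e^(−x/27) dx = 315.123.
Endpoint term: (f(7) + f(42))/2 = (5.40136 + 8.86503)/2 = 7.13319.
So far: 322.256.
Correction k=1: B_{2}/2! · (f^{(1)}(42) − f^{(1)}(7)) = 1/12 · (-0.117262 − 0.571573) = -0.0574029.
Partial sum through k=1: 322.198.
Correction k=2: B_{4}/4! · (f^{(3)}(42) − f^{(3)}(7)) = −1/720 · (0.000418219 − 0.00290099) = 3.44829e-06.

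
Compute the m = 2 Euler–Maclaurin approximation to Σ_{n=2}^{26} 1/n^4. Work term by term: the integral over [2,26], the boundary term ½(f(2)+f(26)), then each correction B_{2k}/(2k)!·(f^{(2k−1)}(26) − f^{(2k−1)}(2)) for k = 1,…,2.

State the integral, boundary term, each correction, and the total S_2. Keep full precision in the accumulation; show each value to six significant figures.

∫_2^26 1/x^4 dx evaluates to 0.0416477.
½[f(2) + f(26)] = ½[0.0625000 + 2.18830e-06] = 0.0312511.
Integral + boundary = 0.0728988.
Order-1 term: 1/12 · (-3.36661e-07 − (-0.125000)) = 0.0104166.
Partial sum through k=1: 0.0833154.
Order-2 term: −1/720 · (-1.49406e-08 − (-0.937500)) = -0.00130208.

S_2 ≈ 0.0820134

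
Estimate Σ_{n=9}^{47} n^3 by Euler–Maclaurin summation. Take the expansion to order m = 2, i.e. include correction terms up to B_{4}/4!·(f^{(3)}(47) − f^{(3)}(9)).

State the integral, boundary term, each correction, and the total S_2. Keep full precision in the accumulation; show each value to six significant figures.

S_2 ≈ 1.27109e+06

Integral: ∫_9^47 x^3 dx = 1.21828e+06.
½[f(9) + f(47)] = ½[729.000 + 103823] = 52276.0.
Running total after boundary: 1.27056e+06.
Order-1 term: 1/12 · (6627.00 − 243.000) = 532.000.
Partial sum through k=1: 1.27109e+06.
Order-2 term: −1/720 · (6.00000 − 6.00000) = 0.00000.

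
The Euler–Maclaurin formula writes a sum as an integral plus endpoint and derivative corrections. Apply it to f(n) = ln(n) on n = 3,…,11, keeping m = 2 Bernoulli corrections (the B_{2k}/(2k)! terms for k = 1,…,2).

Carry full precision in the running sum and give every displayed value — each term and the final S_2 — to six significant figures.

The integral term ∫_3^11 ln(x) dx = 15.0810.
Boundary: ½(f(3) + f(11)) = ½(1.09861 + 2.39790) = 1.74825.
So far: 16.8293.
Correction k=1: B_{2}/2! · (f^{(1)}(11) − f^{(1)}(3)) = 1/12 · (0.0909091 − 0.333333) = -0.0202020.
Running total after k=1: 16.8091.
Correction k=2: B_{4}/4! · (f^{(3)}(11) − f^{(3)}(3)) = −1/720 · (0.00150263 − 0.0740741) = 0.000100794.

S_2 ≈ 16.8092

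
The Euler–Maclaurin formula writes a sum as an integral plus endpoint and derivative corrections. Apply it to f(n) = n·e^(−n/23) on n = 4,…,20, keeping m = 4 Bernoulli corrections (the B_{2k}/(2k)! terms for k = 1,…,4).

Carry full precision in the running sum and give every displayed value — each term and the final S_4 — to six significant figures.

S_4 ≈ 113.165

The integral term ∫_4^20 x·e^(−x/23) dx = 107.346.
Endpoint term: (f(4) + f(20))/2 = (3.36148 + 8.38267)/2 = 5.87208.
Integral + boundary = 113.219.
Correction k=1: B_{2}/2! · (f^{(1)}(20) − f^{(1)}(4)) = 1/12 · (0.0546696 − 0.694219) = -0.0532958.
Running total after k=1: 113.165.
Correction k=2: B_{4}/4! · (f^{(3)}(20) − f^{(3)}(4)) = −1/720 · (0.00168797 − 0.00448952) = 3.89105e-06.
Running total after k=2: 113.165.
Correction k=3: B_{6}/6! · (f^{(5)}(20) − f^{(5)}(4)) = 1/30240 · (6.18639e-06 − 1.44929e-05) = -2.74685e-10.
Running total after k=3: 113.165.
Correction k=4: B_{8}/8! · (f^{(7)}(20) − f^{(7)}(4)) = −1/1209600 · (1.73571e-08 − 3.87503e-08) = 1.76862e-14.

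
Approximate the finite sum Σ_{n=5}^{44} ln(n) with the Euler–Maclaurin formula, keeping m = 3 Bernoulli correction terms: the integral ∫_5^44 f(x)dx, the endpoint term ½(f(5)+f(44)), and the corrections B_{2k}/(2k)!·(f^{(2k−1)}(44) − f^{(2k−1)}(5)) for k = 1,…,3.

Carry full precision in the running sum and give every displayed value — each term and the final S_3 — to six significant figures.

Integral: ∫_5^44 ln(x) dx = 119.457.
Boundary: ½(f(5) + f(44)) = ½(1.60944 + 3.78419) = 2.69681.
Integral + boundary = 122.154.
Correction k=1: B_{2}/2! · (f^{(1)}(44) − f^{(1)}(5)) = 1/12 · (0.0227273 − 0.200000) = -0.0147727.
Running total after k=1: 122.139.
Correction k=2: B_{4}/4! · (f^{(3)}(44) − f^{(3)}(5)) = −1/720 · (2.34786e-05 − 0.0160000) = 2.21896e-05.
Running total after k=2: 122.139.
Correction k=3: B_{6}/6! · (f^{(5)}(44) − f^{(5)}(5)) = 1/30240 · (1.45528e-07 − 0.00768000) = -2.53963e-07.

S_3 ≈ 122.139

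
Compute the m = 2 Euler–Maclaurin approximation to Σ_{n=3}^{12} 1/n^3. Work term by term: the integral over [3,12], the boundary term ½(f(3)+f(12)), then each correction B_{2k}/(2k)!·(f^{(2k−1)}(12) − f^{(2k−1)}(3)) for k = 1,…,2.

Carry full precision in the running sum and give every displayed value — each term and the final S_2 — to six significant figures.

S_2 ≈ 0.0738513

The integral term ∫_3^12 1/x^3 dx = 0.0520833.
½[f(3) + f(12)] = ½[0.0370370 + 0.000578704] = 0.0188079.
Integral + boundary = 0.0708912.
Correction k=1: B_{2}/2! · (f^{(1)}(12) − f^{(1)}(3)) = 1/12 · (-0.000144676 − (-0.0370370)) = 0.00307436.
Partial sum through k=1: 0.0739656.
Correction k=2: B_{4}/4! · (f^{(3)}(12) − f^{(3)}(3)) = −1/720 · (-2.00939e-05 − (-0.0823045)) = -0.000114284.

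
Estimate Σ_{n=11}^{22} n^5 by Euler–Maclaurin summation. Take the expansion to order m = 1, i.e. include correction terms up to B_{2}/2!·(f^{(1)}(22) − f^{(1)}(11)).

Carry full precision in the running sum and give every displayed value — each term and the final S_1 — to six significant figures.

S_1 ≈ 2.13502e+07

∫_11^22 x^5 dx evaluates to 1.86014e+07.
Endpoint term: (f(11) + f(22))/2 = (161051 + 5.15363e+06)/2 = 2.65734e+06.
Integral + boundary = 2.12587e+07.
k=1: B_{2}/(2)! × [f^{(1)}(22) − f^{(1)}(11)] = 1/12 × (1.17128e+06 − 73205.0) = 91506.2.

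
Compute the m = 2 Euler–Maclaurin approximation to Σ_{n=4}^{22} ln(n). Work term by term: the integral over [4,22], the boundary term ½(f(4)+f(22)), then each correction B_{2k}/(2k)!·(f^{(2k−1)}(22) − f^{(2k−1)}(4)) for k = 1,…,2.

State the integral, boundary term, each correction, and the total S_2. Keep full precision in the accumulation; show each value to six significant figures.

∫_4^22 ln(x) dx evaluates to 44.4578.
Boundary: ½(f(4) + f(22)) = ½(1.38629 + 3.09104) = 2.23867.
Running total after boundary: 46.6964.
Correction k=1: B_{2}/2! · (f^{(1)}(22) − f^{(1)}(4)) = 1/12 · (0.0454545 − 0.250000) = -0.0170455.
Partial sum through k=1: 46.6794.
Correction k=2: B_{4}/4! · (f^{(3)}(22) − f^{(3)}(4)) = −1/720 · (0.000187829 − 0.0312500) = 4.31419e-05.

S_2 ≈ 46.6794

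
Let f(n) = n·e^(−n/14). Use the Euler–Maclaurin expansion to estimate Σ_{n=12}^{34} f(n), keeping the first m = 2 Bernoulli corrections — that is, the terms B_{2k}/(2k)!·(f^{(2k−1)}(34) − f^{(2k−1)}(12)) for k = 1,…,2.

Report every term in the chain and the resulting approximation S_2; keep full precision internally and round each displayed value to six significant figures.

S_2 ≈ 99.2558

The integral term ∫_12^34 x·e^(−x/14) dx = 95.2264.
Boundary: ½(f(12) + f(34)) = ½(5.09247 + 2.99753) = 4.04500.
Running total after boundary: 99.2714.
k=1: B_{2}/(2)! × [f^{(1)}(34) − f^{(1)}(12)] = 1/12 × (-0.125947 − 0.0606247) = -0.0155476.
After k=1: 99.2558.
k=2: B_{4}/(4)! × [f^{(3)}(34) − f^{(3)}(12)] = −1/720 × (0.000257034 − 0.00463964) = 6.08696e-06.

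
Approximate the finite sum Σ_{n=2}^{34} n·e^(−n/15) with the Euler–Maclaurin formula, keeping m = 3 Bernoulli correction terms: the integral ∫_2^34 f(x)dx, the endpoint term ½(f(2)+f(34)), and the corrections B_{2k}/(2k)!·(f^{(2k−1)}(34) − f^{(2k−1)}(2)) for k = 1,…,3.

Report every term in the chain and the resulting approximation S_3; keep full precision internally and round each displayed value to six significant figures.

S_3 ≈ 149.544

Integral: ∫_2^34 x·e^(−x/15) dx = 146.981.
Boundary: ½(f(2) + f(34)) = ½(1.75035 + 3.52434) = 2.63734.
Integral + boundary = 149.619.
Correction k=1: B_{2}/2! · (f^{(1)}(34) − f^{(1)}(2)) = 1/12 · (-0.131299 − 0.758484) = -0.0741485.
Running total after k=1: 149.544.
Correction k=2: B_{4}/4! · (f^{(3)}(34) − f^{(3)}(2)) = −1/720 · (0.000337845 − 0.0111504) = 1.50174e-05.
Running total after k=2: 149.544.
Correction k=3: B_{6}/6! · (f^{(5)}(34) − f^{(5)}(2)) = 1/30240 · (5.59663e-06 − 8.41319e-05) = -2.59707e-09.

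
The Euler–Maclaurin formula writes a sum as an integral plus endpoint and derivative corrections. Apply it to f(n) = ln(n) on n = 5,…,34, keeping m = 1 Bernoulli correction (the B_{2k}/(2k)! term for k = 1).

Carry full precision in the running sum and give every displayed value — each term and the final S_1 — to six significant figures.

∫_5^34 ln(x) dx evaluates to 82.8491.
Endpoint term: (f(5) + f(34))/2 = (1.60944 + 3.52636)/2 = 2.56790.
Integral + boundary = 85.4170.
k=1: B_{2}/(2)! × [f^{(1)}(34) − f^{(1)}(5)] = 1/12 × (0.0294118 − 0.200000) = -0.0142157.

S_1 ≈ 85.4028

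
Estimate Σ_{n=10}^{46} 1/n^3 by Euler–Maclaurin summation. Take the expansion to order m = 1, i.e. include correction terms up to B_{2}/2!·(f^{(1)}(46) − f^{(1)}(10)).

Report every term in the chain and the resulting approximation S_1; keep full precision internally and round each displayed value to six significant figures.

Integral: ∫_10^46 1/x^3 dx = 0.00476371.
Endpoint term: (f(10) + f(46))/2 = (0.00100000 + 1.02737e-05)/2 = 0.000505137.
Running total after boundary: 0.00526884.
k=1: B_{2}/(2)! × [f^{(1)}(46) − f^{(1)}(10)] = 1/12 × (-6.70023e-07 − (-0.000300000)) = 2.49442e-05.

S_1 ≈ 0.00529379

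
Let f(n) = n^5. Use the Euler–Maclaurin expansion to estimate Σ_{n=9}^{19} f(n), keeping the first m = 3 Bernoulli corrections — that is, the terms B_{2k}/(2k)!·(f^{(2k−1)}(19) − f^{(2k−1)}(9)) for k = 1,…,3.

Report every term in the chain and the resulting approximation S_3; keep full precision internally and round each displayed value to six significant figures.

∫_9^19 x^5 dx evaluates to 7.75241e+06.
Endpoint term: (f(9) + f(19))/2 = (59049.0 + 2.47610e+06)/2 = 1.26757e+06.
Running total after boundary: 9.01998e+06.
Correction k=1: B_{2}/2! · (f^{(1)}(19) − f^{(1)}(9)) = 1/12 · (651605 − 32805.0) = 51566.7.
Running total after k=1: 9.07155e+06.
Correction k=2: B_{4}/4! · (f^{(3)}(19) − f^{(3)}(9)) = −1/720 · (21660.0 − 4860.00) = -23.3333.
Running total after k=2: 9.07152e+06.
Correction k=3: B_{6}/6! · (f^{(5)}(19) − f^{(5)}(9)) = 1/30240 · (120.000 − 120.000) = 0.00000.

S_3 ≈ 9.07152e+06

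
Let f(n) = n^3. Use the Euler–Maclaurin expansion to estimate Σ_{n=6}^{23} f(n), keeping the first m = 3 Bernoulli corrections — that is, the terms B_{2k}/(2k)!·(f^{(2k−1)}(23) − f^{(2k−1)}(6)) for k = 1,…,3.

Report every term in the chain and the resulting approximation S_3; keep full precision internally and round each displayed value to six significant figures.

S_3 ≈ 75951.0

∫_6^23 x^3 dx evaluates to 69636.2.
Endpoint term: (f(6) + f(23))/2 = (216.000 + 12167.0)/2 = 6191.50.
Running total after boundary: 75827.8.
Correction k=1: B_{2}/2! · (f^{(1)}(23) − f^{(1)}(6)) = 1/12 · (1587.00 − 108.000) = 123.250.
After k=1: 75951.0.
Correction k=2: B_{4}/4! · (f^{(3)}(23) − f^{(3)}(6)) = −1/720 · (6.00000 − 6.00000) = 0.00000.
After k=2: 75951.0.
Correction k=3: B_{6}/6! · (f^{(5)}(23) − f^{(5)}(6)) = 1/30240 · (0.00000 − 0.00000) = 0.00000.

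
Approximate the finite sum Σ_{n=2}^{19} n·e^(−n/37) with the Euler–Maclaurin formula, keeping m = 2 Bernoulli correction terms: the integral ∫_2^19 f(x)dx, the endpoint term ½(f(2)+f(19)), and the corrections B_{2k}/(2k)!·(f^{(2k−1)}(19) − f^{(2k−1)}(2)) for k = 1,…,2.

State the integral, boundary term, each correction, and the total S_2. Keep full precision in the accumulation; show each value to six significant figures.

S_2 ≈ 133.789

Integral: ∫_2^19 x·e^(−x/37) dx = 127.208.
½[f(2) + f(19)] = ½[1.89476 + 11.3694] = 6.63208.
Integral + boundary = 133.840.
Correction k=1: B_{2}/2! · (f^{(1)}(19) − f^{(1)}(2)) = 1/12 · (0.291108 − 0.896171) = -0.0504219.
Running total after k=1: 133.789.
Correction k=2: B_{4}/4! · (f^{(3)}(19) − f^{(3)}(2)) = −1/720 · (0.00108684 − 0.00203867) = 1.32198e-06.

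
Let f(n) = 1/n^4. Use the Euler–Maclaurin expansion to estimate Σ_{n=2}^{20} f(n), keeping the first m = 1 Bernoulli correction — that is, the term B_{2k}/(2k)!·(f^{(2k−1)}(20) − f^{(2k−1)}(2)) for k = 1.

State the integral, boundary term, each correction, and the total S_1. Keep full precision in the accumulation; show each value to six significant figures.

Integral: ∫_2^20 1/x^4 dx = 0.0416250.
Endpoint term: (f(2) + f(20))/2 = (0.0625000 + 6.25000e-06)/2 = 0.0312531.
Running total after boundary: 0.0728781.
Order-1 term: 1/12 · (-1.25000e-06 − (-0.125000)) = 0.0104166.

S_1 ≈ 0.0832947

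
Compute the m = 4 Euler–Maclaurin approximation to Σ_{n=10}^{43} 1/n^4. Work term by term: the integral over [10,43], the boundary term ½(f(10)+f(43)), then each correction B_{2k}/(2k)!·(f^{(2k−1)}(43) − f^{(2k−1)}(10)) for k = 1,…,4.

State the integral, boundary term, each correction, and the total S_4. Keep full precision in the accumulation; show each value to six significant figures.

Integral: ∫_10^43 1/x^4 dx = 0.000329141.
Boundary: ½(f(10) + f(43)) = ½(0.000100000 + 2.92500e-07) = 5.01463e-05.
Integral + boundary = 0.000379287.
Correction k=1: B_{2}/2! · (f^{(1)}(43) − f^{(1)}(10)) = 1/12 · (-2.72093e-08 − (-4.00000e-05)) = 3.33107e-06.
Running total after k=1: 0.000382618.
Correction k=2: B_{4}/4! · (f^{(3)}(43) − f^{(3)}(10)) = −1/720 · (-4.41471e-10 − (-1.20000e-05)) = -1.66661e-08.
Running total after k=2: 0.000382601.
Correction k=3: B_{6}/6! · (f^{(5)}(43) − f^{(5)}(10)) = 1/30240 · (-1.33707e-11 − (-6.72000e-06)) = 2.22222e-10.
Running total after k=3: 0.000382602.
Correction k=4: B_{8}/8! · (f^{(7)}(43) − f^{(7)}(10)) = −1/1209600 · (-6.50817e-13 − (-6.04800e-06)) = -5.00000e-12.

S_4 ≈ 0.000382602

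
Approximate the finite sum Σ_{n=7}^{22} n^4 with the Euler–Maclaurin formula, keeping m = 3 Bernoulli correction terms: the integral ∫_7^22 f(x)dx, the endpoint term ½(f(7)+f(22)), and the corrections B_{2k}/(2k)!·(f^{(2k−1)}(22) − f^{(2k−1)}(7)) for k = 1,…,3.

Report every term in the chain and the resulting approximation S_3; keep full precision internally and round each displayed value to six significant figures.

∫_7^22 x^4 dx evaluates to 1.02736e+06.
Boundary: ½(f(7) + f(22)) = ½(2401.00 + 234256) = 118328.
Running total after boundary: 1.14569e+06.
k=1: B_{2}/(2)! × [f^{(1)}(22) − f^{(1)}(7)] = 1/12 × (42592.0 − 1372.00) = 3435.00.
Partial sum through k=1: 1.14913e+06.
k=2: B_{4}/(4)! × [f^{(3)}(22) − f^{(3)}(7)] = −1/720 × (528.000 − 168.000) = -0.500000.
Partial sum through k=2: 1.14913e+06.
k=3: B_{6}/(6)! × [f^{(5)}(22) − f^{(5)}(7)] = 1/30240 × (0.00000 − 0.00000) = 0.00000.

S_3 ≈ 1.14913e+06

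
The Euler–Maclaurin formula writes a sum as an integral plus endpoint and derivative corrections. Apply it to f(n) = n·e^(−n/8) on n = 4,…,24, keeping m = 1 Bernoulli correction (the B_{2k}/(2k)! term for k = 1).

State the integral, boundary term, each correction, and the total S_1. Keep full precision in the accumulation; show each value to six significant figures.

∫_4^24 x·e^(−x/8) dx evaluates to 45.4815.
½[f(4) + f(24)] = ½[2.42612 + 1.19489] = 1.81051.
So far: 47.2920.
Correction k=1: B_{2}/2! · (f^{(1)}(24) − f^{(1)}(4)) = 1/12 · (-0.0995741 − 0.303265) = -0.0335700.

S_1 ≈ 47.2584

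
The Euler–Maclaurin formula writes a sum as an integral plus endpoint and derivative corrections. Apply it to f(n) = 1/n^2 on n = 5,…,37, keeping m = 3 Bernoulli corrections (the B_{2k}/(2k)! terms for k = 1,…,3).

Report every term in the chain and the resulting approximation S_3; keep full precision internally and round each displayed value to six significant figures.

∫_5^37 1/x^2 dx evaluates to 0.172973.
Endpoint term: (f(5) + f(37))/2 = (0.0400000 + 0.000730460)/2 = 0.0203652.
Running total after boundary: 0.193338.
Correction k=1: B_{2}/2! · (f^{(1)}(37) − f^{(1)}(5)) = 1/12 · (-3.94843e-05 − (-0.0160000)) = 0.00133004.
After k=1: 0.194668.
Correction k=2: B_{4}/4! · (f^{(3)}(37) − f^{(3)}(5)) = −1/720 · (-3.46101e-07 − (-0.00768000)) = -1.06662e-05.
After k=2: 0.194658.
Correction k=3: B_{6}/6! · (f^{(5)}(37) − f^{(5)}(5)) = 1/30240 · (-7.58439e-09 − (-0.00921600)) = 3.04762e-07.

S_3 ≈ 0.194658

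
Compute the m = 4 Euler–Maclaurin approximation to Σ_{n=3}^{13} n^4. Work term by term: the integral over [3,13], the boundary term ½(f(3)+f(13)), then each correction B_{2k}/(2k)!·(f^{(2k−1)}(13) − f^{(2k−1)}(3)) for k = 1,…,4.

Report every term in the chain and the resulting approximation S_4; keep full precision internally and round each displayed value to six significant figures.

S_4 ≈ 89254.0

The integral term ∫_3^13 x^4 dx = 74210.0.
½[f(3) + f(13)] = ½[81.0000 + 28561.0] = 14321.0.
So far: 88531.0.
Correction k=1: B_{2}/2! · (f^{(1)}(13) − f^{(1)}(3)) = 1/12 · (8788.00 − 108.000) = 723.333.
After k=1: 89254.3.
Correction k=2: B_{4}/4! · (f^{(3)}(13) − f^{(3)}(3)) = −1/720 · (312.000 − 72.0000) = -0.333333.
After k=2: 89254.0.
Correction k=3: B_{6}/6! · (f^{(5)}(13) − f^{(5)}(3)) = 1/30240 · (0.00000 − 0.00000) = 0.00000.
After k=3: 89254.0.
Correction k=4: B_{8}/8! · (f^{(7)}(13) − f^{(7)}(3)) = −1/1209600 · (0.00000 − 0.00000) = 0.00000.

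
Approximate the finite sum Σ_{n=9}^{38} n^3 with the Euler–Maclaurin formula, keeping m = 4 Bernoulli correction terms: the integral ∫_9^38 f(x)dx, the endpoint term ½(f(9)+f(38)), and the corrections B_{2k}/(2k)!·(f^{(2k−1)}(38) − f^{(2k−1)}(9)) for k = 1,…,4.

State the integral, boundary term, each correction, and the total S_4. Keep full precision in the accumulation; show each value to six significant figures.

The integral term ∫_9^38 x^3 dx = 519644.
½[f(9) + f(38)] = ½[729.000 + 54872.0] = 27800.5.
Integral + boundary = 547444.
Order-1 term: 1/12 · (4332.00 − 243.000) = 340.750.
Partial sum through k=1: 547785.
Order-2 term: −1/720 · (6.00000 − 6.00000) = 0.00000.
Partial sum through k=2: 547785.
Order-3 term: 1/30240 · (0.00000 − 0.00000) = 0.00000.
Partial sum through k=3: 547785.
Order-4 term: −1/1209600 · (0.00000 − 0.00000) = 0.00000.

S_4 ≈ 547785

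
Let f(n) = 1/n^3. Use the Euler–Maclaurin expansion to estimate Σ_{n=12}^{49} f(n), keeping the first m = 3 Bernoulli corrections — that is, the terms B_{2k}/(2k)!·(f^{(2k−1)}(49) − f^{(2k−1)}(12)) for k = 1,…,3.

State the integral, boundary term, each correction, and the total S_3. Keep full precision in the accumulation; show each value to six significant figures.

∫_12^49 1/x^3 dx evaluates to 0.00326398.
½[f(12) + f(49)] = ½[0.000578704 + 8.49986e-06] = 0.000293602.
Integral + boundary = 0.00355758.
Correction k=1: B_{2}/2! · (f^{(1)}(49) − f^{(1)}(12)) = 1/12 · (-5.20400e-07 − (-0.000144676)) = 1.20130e-05.
After k=1: 0.00356959.
Correction k=2: B_{4}/4! · (f^{(3)}(49) − f^{(3)}(12)) = −1/720 · (-4.33486e-09 − (-2.00939e-05)) = -2.79021e-08.
After k=2: 0.00356956.
Correction k=3: B_{6}/6! · (f^{(5)}(49) − f^{(5)}(12)) = 1/30240 · (-7.58284e-11 − (-5.86071e-06)) = 1.93804e-10.

S_3 ≈ 0.00356956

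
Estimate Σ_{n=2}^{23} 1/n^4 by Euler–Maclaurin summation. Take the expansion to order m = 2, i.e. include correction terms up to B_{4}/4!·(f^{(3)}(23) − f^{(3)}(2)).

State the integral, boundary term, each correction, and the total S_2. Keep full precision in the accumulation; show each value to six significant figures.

S_2 ≈ 0.0820056

∫_2^23 1/x^4 dx evaluates to 0.0416393.
Endpoint term: (f(2) + f(23))/2 = (0.0625000 + 3.57346e-06)/2 = 0.0312518.
Running total after boundary: 0.0728911.
Correction k=1: B_{2}/2! · (f^{(1)}(23) − f^{(1)}(2)) = 1/12 · (-6.21471e-07 − (-0.125000)) = 0.0104166.
Partial sum through k=1: 0.0833077.
Correction k=2: B_{4}/4! · (f^{(3)}(23) − f^{(3)}(2)) = −1/720 · (-3.52441e-08 − (-0.937500)) = -0.00130208.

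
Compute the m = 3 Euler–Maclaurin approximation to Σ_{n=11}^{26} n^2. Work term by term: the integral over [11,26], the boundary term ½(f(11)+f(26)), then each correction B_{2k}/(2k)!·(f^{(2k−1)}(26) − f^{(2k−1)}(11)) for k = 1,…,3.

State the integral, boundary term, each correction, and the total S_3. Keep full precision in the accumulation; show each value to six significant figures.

S_3 ≈ 5816.00

Integral: ∫_11^26 x^2 dx = 5415.00.
Endpoint term: (f(11) + f(26))/2 = (121.000 + 676.000)/2 = 398.500.
Integral + boundary = 5813.50.
k=1: B_{2}/(2)! × [f^{(1)}(26) − f^{(1)}(11)] = 1/12 × (52.0000 − 22.0000) = 2.50000.
Running total after k=1: 5816.00.
k=2: B_{4}/(4)! × [f^{(3)}(26) − f^{(3)}(11)] = −1/720 × (0.00000 − 0.00000) = 0.00000.
Running total after k=2: 5816.00.
k=3: B_{6}/(6)! × [f^{(5)}(26) − f^{(5)}(11)] = 1/30240 × (0.00000 − 0.00000) = 0.00000.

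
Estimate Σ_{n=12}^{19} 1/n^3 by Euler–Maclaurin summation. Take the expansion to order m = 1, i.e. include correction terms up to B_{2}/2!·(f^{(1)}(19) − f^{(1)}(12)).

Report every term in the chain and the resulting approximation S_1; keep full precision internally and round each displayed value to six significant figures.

S_1 ≈ 0.00245957

∫_12^19 1/x^3 dx evaluates to 0.00208718.
½[f(12) + f(19)] = ½[0.000578704 + 0.000145794] = 0.000362249.
Running total after boundary: 0.00244943.
Order-1 term: 1/12 · (-2.30201e-05 − (-0.000144676)) = 1.01380e-05.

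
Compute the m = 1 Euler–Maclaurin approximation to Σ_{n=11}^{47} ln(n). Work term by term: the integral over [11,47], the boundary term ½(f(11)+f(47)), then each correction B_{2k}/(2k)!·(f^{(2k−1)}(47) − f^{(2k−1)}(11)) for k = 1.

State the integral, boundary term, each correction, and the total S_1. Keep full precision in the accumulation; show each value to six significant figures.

Integral: ∫_11^47 ln(x) dx = 118.580.
½[f(11) + f(47)] = ½[2.39790 + 3.85015] = 3.12402.
Running total after boundary: 121.704.
Correction k=1: B_{2}/2! · (f^{(1)}(47) − f^{(1)}(11)) = 1/12 · (0.0212766 − 0.0909091) = -0.00580271.

S_1 ≈ 121.698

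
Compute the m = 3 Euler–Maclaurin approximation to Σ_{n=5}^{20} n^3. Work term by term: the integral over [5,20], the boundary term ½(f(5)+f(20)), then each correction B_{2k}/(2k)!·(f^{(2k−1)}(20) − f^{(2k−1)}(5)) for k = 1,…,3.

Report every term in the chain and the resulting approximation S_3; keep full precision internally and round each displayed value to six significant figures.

∫_5^20 x^3 dx evaluates to 39843.8.
½[f(5) + f(20)] = ½[125.000 + 8000.00] = 4062.50.
Running total after boundary: 43906.2.
Order-1 term: 1/12 · (1200.00 − 75.0000) = 93.7500.
After k=1: 44000.0.
Order-2 term: −1/720 · (6.00000 − 6.00000) = 0.00000.
After k=2: 44000.0.
Order-3 term: 1/30240 · (0.00000 − 0.00000) = 0.00000.

S_3 ≈ 44000.0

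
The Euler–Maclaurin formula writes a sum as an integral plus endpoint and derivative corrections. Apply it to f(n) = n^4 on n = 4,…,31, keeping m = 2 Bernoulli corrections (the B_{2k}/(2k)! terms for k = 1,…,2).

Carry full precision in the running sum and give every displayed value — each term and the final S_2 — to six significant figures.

Integral: ∫_4^31 x^4 dx = 5.72563e+06.
Boundary: ½(f(4) + f(31)) = ½(256.000 + 923521) = 461888.
So far: 6.18751e+06.
Correction k=1: B_{2}/2! · (f^{(1)}(31) − f^{(1)}(4)) = 1/12 · (119164 − 256.000) = 9909.00.
After k=1: 6.19742e+06.
Correction k=2: B_{4}/4! · (f^{(3)}(31) − f^{(3)}(4)) = −1/720 · (744.000 − 96.0000) = -0.900000.

S_2 ≈ 6.19742e+06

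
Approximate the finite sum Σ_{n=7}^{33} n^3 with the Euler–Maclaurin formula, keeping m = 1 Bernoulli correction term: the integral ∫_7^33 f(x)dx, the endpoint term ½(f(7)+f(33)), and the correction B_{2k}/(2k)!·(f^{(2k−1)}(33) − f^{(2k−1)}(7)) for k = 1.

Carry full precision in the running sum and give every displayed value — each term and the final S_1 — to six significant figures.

The integral term ∫_7^33 x^3 dx = 295880.
Boundary: ½(f(7) + f(33)) = ½(343.000 + 35937.0) = 18140.0.
So far: 314020.
Correction k=1: B_{2}/2! · (f^{(1)}(33) − f^{(1)}(7)) = 1/12 · (3267.00 − 147.000) = 260.000.

S_1 ≈ 314280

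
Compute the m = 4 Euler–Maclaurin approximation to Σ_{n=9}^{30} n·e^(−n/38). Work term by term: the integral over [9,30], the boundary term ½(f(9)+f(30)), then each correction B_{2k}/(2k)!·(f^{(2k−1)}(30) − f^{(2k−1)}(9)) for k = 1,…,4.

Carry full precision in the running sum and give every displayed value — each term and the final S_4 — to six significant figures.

Integral: ∫_9^30 x·e^(−x/38) dx = 236.009.
Boundary: ½(f(9) + f(30)) = ½(7.10204 + 13.6225) = 10.3623.
Running total after boundary: 246.371.
Correction k=1: B_{2}/2! · (f^{(1)}(30) − f^{(1)}(9)) = 1/12 · (0.0955966 − 0.602220) = -0.0422186.
Running total after k=1: 246.329.
Correction k=2: B_{4}/4! · (f^{(3)}(30) − f^{(3)}(9)) = −1/720 · (0.000695127 − 0.00151001) = 1.13178e-06.
Running total after k=2: 246.329.
Correction k=3: B_{6}/6! · (f^{(5)}(30) − f^{(5)}(9)) = 1/30240 · (9.16934e-07 − 1.80261e-06) = -2.92882e-11.
Running total after k=3: 246.329.
Correction k=4: B_{8}/8! · (f^{(7)}(30) − f^{(7)}(9)) = −1/1209600 · (9.36619e-10 − 1.77251e-09) = 6.91048e-16.

S_4 ≈ 246.329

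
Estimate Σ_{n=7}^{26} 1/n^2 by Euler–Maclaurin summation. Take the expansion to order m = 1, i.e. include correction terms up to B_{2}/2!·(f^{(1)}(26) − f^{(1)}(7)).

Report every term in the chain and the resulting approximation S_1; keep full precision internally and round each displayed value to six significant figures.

S_1 ≈ 0.115816

Integral: ∫_7^26 1/x^2 dx = 0.104396.
Boundary: ½(f(7) + f(26)) = ½(0.0204082 + 0.00147929) = 0.0109437.
So far: 0.115339.
Correction k=1: B_{2}/2! · (f^{(1)}(26) − f^{(1)}(7)) = 1/12 · (-0.000113792 − (-0.00583090)) = 0.000476426.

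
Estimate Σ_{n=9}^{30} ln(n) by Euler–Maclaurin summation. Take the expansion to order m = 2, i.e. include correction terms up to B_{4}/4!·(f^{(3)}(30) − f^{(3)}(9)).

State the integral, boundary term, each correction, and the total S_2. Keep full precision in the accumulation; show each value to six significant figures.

The integral term ∫_9^30 ln(x) dx = 61.2609.
Boundary: ½(f(9) + f(30)) = ½(2.19722 + 3.40120) = 2.79921.
So far: 64.0601.
Order-1 term: 1/12 · (0.0333333 − 0.111111) = -0.00648148.
Partial sum through k=1: 64.0536.
Order-2 term: −1/720 · (7.40741e-05 − 0.00274348) = 3.70751e-06.

S_2 ≈ 64.0536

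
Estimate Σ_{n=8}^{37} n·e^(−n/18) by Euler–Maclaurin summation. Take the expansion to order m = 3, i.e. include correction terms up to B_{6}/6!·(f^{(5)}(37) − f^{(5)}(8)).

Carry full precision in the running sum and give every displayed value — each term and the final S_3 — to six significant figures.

S_3 ≈ 178.223

The integral term ∫_8^37 x·e^(−x/18) dx = 173.331.
½[f(8) + f(37)] = ½[5.12944 + 4.73680] = 4.93312.
Integral + boundary = 178.264.
k=1: B_{2}/(2)! × [f^{(1)}(37) − f^{(1)}(8)] = 1/12 × (-0.135134 − 0.356211) = -0.0409454.
Partial sum through k=1: 178.223.
k=2: B_{4}/(4)! × [f^{(3)}(37) − f^{(3)}(8)] = −1/720 × (0.000373177 − 0.00505732) = 6.50576e-06.
Partial sum through k=2: 178.223.
k=3: B_{6}/(6)! × [f^{(5)}(37) − f^{(5)}(8)] = 1/30240 × (3.59085e-06 − 2.78248e-05) = -8.01386e-10.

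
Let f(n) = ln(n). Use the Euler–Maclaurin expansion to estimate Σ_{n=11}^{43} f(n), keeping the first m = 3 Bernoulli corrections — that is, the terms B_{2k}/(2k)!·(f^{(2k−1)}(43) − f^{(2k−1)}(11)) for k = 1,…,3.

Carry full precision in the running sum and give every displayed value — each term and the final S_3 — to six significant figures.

The integral term ∫_11^43 ln(x) dx = 103.355.
½[f(11) + f(43)] = ½[2.39790 + 3.76120] = 3.07955.
So far: 106.434.
k=1: B_{2}/(2)! × [f^{(1)}(43) − f^{(1)}(11)] = 1/12 × (0.0232558 − 0.0909091) = -0.00563777.
Running total after k=1: 106.429.
k=2: B_{4}/(4)! × [f^{(3)}(43) − f^{(3)}(11)] = −1/720 × (2.51550e-05 − 0.00150263) = 2.05205e-06.
Running total after k=2: 106.429.
k=3: B_{6}/(6)! × [f^{(5)}(43) − f^{(5)}(11)] = 1/30240 × (1.63256e-07 − 0.000149021) = -4.92255e-09.

S_3 ≈ 106.429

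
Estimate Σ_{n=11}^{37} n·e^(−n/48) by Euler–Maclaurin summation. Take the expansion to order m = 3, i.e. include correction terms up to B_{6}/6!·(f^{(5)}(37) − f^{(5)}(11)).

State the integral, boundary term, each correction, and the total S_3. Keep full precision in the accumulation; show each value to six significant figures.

The integral term ∫_11^37 x·e^(−x/48) dx = 364.475.
½[f(11) + f(37)] = ½[8.74716 + 17.1172] = 12.9322.
Integral + boundary = 377.407.
Correction k=1: B_{2}/2! · (f^{(1)}(37) − f^{(1)}(11)) = 1/12 · (0.106019 − 0.612964) = -0.0422454.
Partial sum through k=1: 377.365.
Correction k=2: B_{4}/4! · (f^{(3)}(37) − f^{(3)}(11)) = −1/720 · (0.000447601 − 0.000956318) = 7.06550e-07.
Partial sum through k=2: 377.365.
Correction k=3: B_{6}/6! · (f^{(5)}(37) − f^{(5)}(11)) = 1/30240 · (3.68571e-07 − 7.14667e-07) = -1.14450e-11.

S_3 ≈ 377.365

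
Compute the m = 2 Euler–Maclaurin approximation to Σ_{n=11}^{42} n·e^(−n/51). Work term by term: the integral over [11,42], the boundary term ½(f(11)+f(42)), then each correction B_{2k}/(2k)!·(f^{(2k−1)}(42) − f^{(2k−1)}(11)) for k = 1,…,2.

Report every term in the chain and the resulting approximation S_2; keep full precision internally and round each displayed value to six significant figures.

Integral: ∫_11^42 x·e^(−x/51) dx = 466.927.
Endpoint term: (f(11) + f(42))/2 = (8.86587 + 18.4330)/2 = 13.6494.
So far: 480.576.
Order-1 term: 1/12 · (0.0774494 − 0.632148) = -0.0462248.
Running total after k=1: 480.530.
Order-2 term: −1/720 · (0.000367247 − 0.000862793) = 6.88258e-07.

S_2 ≈ 480.530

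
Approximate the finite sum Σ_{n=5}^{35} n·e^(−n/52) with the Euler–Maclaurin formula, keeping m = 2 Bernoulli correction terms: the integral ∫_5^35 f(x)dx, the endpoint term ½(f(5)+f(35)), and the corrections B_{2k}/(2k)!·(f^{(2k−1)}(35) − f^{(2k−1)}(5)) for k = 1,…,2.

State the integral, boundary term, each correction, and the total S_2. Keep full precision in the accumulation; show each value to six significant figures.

S_2 ≈ 395.559

Integral: ∫_5^35 x·e^(−x/52) dx = 384.416.
Endpoint term: (f(5) + f(35))/2 = (4.54162 + 17.8548)/2 = 11.1982.
So far: 395.614.
k=1: B_{2}/(2)! × [f^{(1)}(35) − f^{(1)}(5)] = 1/12 × (0.166775 − 0.820985) = -0.0545175.
Partial sum through k=1: 395.559.
k=2: B_{4}/(4)! × [f^{(3)}(35) − f^{(3)}(5)] = −1/720 × (0.000438997 − 0.000975456) = 7.45082e-07.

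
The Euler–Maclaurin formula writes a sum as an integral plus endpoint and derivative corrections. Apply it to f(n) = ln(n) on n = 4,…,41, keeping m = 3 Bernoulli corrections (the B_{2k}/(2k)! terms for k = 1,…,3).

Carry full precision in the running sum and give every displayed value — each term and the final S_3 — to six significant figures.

S_3 ≈ 112.242

Integral: ∫_4^41 ln(x) dx = 109.711.
½[f(4) + f(41)] = ½[1.38629 + 3.71357] = 2.54993.
So far: 112.261.
k=1: B_{2}/(2)! × [f^{(1)}(41) − f^{(1)}(4)] = 1/12 × (0.0243902 − 0.250000) = -0.0188008.
After k=1: 112.242.
k=2: B_{4}/(4)! × [f^{(3)}(41) − f^{(3)}(4)] = −1/720 × (2.90187e-05 − 0.0312500) = 4.33625e-05.
After k=2: 112.242.
k=3: B_{6}/(6)! × [f^{(5)}(41) − f^{(5)}(4)] = 1/30240 × (2.07153e-07 − 0.0234375) = -7.75043e-07.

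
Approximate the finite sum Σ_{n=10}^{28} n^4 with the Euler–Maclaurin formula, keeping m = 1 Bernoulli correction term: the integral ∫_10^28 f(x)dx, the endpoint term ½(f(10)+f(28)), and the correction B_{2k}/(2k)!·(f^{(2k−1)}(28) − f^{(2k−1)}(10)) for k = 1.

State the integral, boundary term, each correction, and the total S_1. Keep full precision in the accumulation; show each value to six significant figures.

S_1 ≈ 3.74139e+06

The integral term ∫_10^28 x^4 dx = 3.42207e+06.
½[f(10) + f(28)] = ½[10000.0 + 614656] = 312328.
Running total after boundary: 3.73440e+06.
Correction k=1: B_{2}/2! · (f^{(1)}(28) − f^{(1)}(10)) = 1/12 · (87808.0 − 4000.00) = 6984.00.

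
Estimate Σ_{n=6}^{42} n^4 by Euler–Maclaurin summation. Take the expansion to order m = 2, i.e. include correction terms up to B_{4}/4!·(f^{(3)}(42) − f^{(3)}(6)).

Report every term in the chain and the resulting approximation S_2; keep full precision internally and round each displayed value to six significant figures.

S_2 ≈ 2.77178e+07

Integral: ∫_6^42 x^4 dx = 2.61367e+07.
Boundary: ½(f(6) + f(42)) = ½(1296.00 + 3.11170e+06) = 1.55650e+06.
Integral + boundary = 2.76932e+07.
Order-1 term: 1/12 · (296352 − 864.000) = 24624.0.
Partial sum through k=1: 2.77178e+07.
Order-2 term: −1/720 · (1008.00 − 144.000) = -1.20000.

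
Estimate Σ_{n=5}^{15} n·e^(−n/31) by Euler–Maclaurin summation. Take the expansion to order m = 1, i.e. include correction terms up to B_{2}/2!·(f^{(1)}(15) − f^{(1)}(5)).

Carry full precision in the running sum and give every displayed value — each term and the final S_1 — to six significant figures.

S_1 ≈ 77.5077

∫_5^15 x·e^(−x/31) dx evaluates to 70.7901.
½[f(5) + f(15)] = ½[4.25522 + 9.24589] = 6.75056.
Running total after boundary: 77.5407.
k=1: B_{2}/(2)! × [f^{(1)}(15) − f^{(1)}(5)] = 1/12 × (0.318138 − 0.713780) = -0.0329701.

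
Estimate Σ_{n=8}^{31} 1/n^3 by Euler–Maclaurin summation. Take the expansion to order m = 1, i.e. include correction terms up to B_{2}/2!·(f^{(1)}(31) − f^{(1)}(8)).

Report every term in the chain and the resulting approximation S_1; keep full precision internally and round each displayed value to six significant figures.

S_1 ≈ 0.00834632

∫_8^31 1/x^3 dx evaluates to 0.00729221.
Endpoint term: (f(8) + f(31))/2 = (0.00195312 + 3.35672e-05)/2 = 0.000993346.
Integral + boundary = 0.00828555.
Correction k=1: B_{2}/2! · (f^{(1)}(31) − f^{(1)}(8)) = 1/12 · (-3.24844e-06 − (-0.000732422)) = 6.07645e-05.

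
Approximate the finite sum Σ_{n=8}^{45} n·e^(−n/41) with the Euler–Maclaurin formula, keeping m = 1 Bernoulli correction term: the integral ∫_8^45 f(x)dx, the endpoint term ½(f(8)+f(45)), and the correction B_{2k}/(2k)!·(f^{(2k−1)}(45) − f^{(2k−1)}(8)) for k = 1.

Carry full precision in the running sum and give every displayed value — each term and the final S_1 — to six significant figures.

S_1 ≈ 487.045

∫_8^45 x·e^(−x/41) dx evaluates to 476.304.
Boundary: ½(f(8) + f(45)) = ½(6.58187 + 15.0158) = 10.7988.
Integral + boundary = 487.102.
Order-1 term: 1/12 · (-0.0325545 − 0.662201) = -0.0578963.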